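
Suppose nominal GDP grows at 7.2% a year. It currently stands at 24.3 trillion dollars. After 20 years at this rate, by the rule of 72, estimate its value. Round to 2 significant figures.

Doubling time ≈ 72/7.2 = 10.00 years.
20 years is 20/10.00 ≈ 2.00 doublings, a factor of 2^2.00 ≈ 4.00.
24.3 × 4.00 ≈ 97 trillion dollars.

97 trillion dollars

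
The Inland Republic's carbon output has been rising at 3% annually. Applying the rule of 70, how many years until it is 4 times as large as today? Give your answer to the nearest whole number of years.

Doubling time ≈ 70/3 = 23.33 years.
4× is 2 doublings, so 2 × 23.33 ≈ 47 years.

about 47 years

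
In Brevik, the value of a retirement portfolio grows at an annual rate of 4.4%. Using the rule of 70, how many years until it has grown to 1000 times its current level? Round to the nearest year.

At 4.4% it doubles every 70/4.4 ≈ 15.91 years.
1000× is log₂ 1000 ≈ 9.97 doublings, so ≈ 9.97 × 15.91 = 159 years.

around 159 years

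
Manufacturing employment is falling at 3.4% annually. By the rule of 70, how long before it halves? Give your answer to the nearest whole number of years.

Falling at 3.4%, it halves about every 70/3.4 = 20.59 years.

approximately 21 years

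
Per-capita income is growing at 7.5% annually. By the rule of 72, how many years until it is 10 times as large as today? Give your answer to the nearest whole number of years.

≈ 32 years

Doubling time ≈ 72/7.5 = 9.60 years.
Reaching 10× takes log₂(10) ≈ 3.32 doublings.
3.32 × 9.60 ≈ 32 years.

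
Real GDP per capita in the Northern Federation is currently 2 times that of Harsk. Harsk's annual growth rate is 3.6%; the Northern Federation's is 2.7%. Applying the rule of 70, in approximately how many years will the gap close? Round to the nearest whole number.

around 78 years

What matters is the difference: 0.9 pp.
Rule of 70 on the gap: the ratio halves every 70/0.9 ≈ 77.78 years.
A 2 times gap closes after 1 halving: 1 × 77.78 ≈ 78 years.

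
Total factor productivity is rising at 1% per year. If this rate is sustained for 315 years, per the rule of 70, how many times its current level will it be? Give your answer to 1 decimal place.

22.6 times

Doubling time ≈ 70/1 = 70.00 years.
315 years / 70.00 ≈ 4.50 doublings → factor 2^4.50 ≈ 22.6.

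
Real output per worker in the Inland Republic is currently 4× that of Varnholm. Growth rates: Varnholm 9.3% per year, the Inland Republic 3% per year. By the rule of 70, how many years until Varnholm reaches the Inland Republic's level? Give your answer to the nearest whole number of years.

roughly 22 years

The growth-rate gap is 9.3% − 3% = 6.3 percentage points.
So the ratio between them halves every 70/6.3 ≈ 11.11 years.
A 4× gap closes after 2 halvings: 2 × 11.11 ≈ 22 years.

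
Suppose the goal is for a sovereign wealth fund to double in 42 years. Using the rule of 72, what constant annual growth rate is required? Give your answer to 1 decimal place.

72 / 42 ≈ 1.71, so about 1.7% a year.

around 1.7% a year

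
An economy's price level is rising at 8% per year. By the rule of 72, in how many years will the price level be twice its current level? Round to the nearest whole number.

around 9 years

72/8 ≈ 9.00, so it doubles roughly every 9 years.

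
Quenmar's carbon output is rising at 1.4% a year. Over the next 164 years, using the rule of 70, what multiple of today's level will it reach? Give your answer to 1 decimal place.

≈ 9.7 times

Doubles every ≈ 50.00 years (70/1.4).
164 years is 3.28 doublings; 2^3.28 ≈ 9.7×.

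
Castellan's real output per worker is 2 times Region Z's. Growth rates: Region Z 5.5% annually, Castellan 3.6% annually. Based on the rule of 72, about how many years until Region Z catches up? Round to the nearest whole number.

What matters is the difference: 1.9 pp.
Rule of 72 on the gap: the ratio halves every 72/1.9 ≈ 37.89 years.
A 2 times gap closes after 1 halving: 1 × 37.89 ≈ 38 years.

roughly 38 years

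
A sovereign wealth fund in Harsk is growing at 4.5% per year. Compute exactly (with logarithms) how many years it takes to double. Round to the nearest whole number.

t = ln(2) / ln(1 + 0.045) = 0.6931 / 0.044017 ≈ 15.75.
≈ 16 years.

16 years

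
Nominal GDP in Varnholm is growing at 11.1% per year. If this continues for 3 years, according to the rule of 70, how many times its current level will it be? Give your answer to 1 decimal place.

Doubles every ≈ 6.31 years (70/11.1).
3 years is 0.48 doublings; 2^0.48 ≈ 1.4×.

approximately 1.4 times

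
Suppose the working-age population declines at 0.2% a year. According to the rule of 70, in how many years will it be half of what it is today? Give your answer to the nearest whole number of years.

Halving time ≈ 70 / 0.2 = 350.00 → 350 years.

about 350 years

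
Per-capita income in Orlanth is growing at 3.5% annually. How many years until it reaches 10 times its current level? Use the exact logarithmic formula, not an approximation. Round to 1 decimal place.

66.9 years

t = ln(10) / ln(1 + 0.035) = 2.3026 / 0.034401 ≈ 66.93.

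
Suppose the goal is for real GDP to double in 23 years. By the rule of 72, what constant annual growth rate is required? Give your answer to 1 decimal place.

3.1% annually

72 / 23 ≈ 3.13, so about 3.1% annually.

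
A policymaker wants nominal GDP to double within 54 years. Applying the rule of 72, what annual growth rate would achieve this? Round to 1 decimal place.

about 1.3%

72 / 54 ≈ 1.33, so about 1.3% a year.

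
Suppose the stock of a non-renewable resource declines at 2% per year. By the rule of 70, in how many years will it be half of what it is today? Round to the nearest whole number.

Falling at 2%, it halves about every 70/2 = 35.00 years.

roughly 35 years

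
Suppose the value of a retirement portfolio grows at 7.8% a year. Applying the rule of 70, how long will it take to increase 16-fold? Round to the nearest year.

Doubling time ≈ 70/7.8 = 8.97 years.
Getting to 16× needs 4 doublings: 4 × 8.97 ≈ 36 years.

roughly 36 years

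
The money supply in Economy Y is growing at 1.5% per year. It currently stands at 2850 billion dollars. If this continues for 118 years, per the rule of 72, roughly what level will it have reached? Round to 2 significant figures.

roughly 16000 billion dollars

It doubles every 72/1.5 ≈ 48.00 years, so 118 years is 2.46 doublings.
2^2.46 ≈ 5.50; 2850 × 5.50 ≈ 16000 billion dollars.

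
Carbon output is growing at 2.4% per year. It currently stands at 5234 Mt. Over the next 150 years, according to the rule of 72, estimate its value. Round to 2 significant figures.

roughly 170000 Mt

Doubling time ≈ 72/2.4 = 30.00 years.
150 years is 150/30.00 ≈ 5.00 doublings, a factor of 2^5.00 ≈ 32.00.
5234 × 32.00 ≈ 170000 Mt.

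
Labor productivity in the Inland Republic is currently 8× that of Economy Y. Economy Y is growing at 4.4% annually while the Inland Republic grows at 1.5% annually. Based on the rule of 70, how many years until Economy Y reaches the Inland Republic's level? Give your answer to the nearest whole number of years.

roughly 72 years

Economy Y gains on the Inland Republic at 4.4% − 1.5% = 2.9 points a year.
At that relative rate the gap halves every 70/2.9 ≈ 24.14 years.
An 8× gap closes after 3 halvings: 3 × 24.14 ≈ 72 years.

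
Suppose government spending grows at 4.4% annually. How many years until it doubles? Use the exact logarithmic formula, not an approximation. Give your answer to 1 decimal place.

t = ln(2) / ln(1 + 0.044) = 0.6931 / 0.043059 ≈ 16.10.

16.1 years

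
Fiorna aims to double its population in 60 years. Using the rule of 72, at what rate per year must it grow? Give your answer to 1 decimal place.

about 1.2% per year

72 / 60 ≈ 1.20, so about 1.2% per year.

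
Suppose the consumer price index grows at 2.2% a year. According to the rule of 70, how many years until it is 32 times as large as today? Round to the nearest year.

At 2.2% it doubles every 70/2.2 ≈ 31.82 years.
32× is 5 doublings, so 5 × 31.82 ≈ 159 years.

approximately 159 years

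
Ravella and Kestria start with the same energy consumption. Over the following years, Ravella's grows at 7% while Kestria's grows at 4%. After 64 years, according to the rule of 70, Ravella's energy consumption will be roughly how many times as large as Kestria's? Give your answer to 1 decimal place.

6.7 times

Ravella pulls ahead at 3 pp per year, so the ratio doubles every 70/3 ≈ 23.33 years.
In 64 years that's 2.74 doublings: 2^2.74 ≈ 6.7.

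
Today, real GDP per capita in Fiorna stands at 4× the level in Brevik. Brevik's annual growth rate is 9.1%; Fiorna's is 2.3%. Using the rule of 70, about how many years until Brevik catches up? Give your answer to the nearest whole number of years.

about 21 years

The growth-rate gap is 9.1% − 2.3% = 6.8 percentage points.
So the ratio between them halves every 70/6.8 ≈ 10.29 years.
A 4× gap closes after 2 halvings: 2 × 10.29 ≈ 21 years.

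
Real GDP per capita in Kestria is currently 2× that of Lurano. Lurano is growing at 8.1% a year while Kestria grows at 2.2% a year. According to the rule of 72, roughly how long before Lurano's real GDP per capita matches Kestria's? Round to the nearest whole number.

What matters is the difference: 5.9 pp.
Rule of 72 on the gap: the ratio halves every 72/5.9 ≈ 12.20 years.
A 2× gap closes after 1 halving: 1 × 12.20 ≈ 12 years.

approximately 12 years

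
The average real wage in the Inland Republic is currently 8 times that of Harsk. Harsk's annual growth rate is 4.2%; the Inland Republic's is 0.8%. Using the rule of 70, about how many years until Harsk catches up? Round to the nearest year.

≈ 62 years

The growth-rate gap is 4.2% − 0.8% = 3.4 percentage points.
So the ratio between them halves every 70/3.4 ≈ 20.59 years.
An 8 times gap closes after 3 halvings: 3 × 20.59 ≈ 62 years.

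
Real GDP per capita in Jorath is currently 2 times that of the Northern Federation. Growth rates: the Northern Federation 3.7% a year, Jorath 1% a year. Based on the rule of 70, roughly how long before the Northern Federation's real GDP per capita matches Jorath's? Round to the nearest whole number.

26 years

The growth-rate gap is 3.7% − 1% = 2.7 percentage points.
So the ratio between them halves every 70/2.7 ≈ 25.93 years.
A 2 times gap closes after 1 halving: 1 × 25.93 ≈ 26 years.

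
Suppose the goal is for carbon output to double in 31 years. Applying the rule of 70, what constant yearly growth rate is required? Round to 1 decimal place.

70 / 31 ≈ 2.26, so about 2.3% per year.

around 2.3% per year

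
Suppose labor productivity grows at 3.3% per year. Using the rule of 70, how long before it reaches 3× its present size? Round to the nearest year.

roughly 34 years

Doubling time ≈ 70/3.3 = 21.21 years.
Reaching 3× takes log₂(3) ≈ 1.58 doublings.
1.58 × 21.21 ≈ 34 years.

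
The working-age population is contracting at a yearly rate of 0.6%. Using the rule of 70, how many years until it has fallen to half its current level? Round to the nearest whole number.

≈ 117 years

The rule works in reverse for decay: 70/0.6 ≈ 116.67 years to halve.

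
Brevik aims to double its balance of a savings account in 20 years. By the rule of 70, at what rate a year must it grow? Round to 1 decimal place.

3.5%

70 / 20 ≈ 3.50, so about 3.5% a year.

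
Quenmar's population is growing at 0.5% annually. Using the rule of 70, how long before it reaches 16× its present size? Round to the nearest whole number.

≈ 560 years

One doubling takes 70/0.5 = 140.00 years.
Getting to 16× needs 4 doublings: 4 × 140.00 ≈ 560 years.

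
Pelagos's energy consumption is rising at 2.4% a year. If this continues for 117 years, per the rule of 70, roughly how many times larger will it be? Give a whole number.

Doubling time ≈ 70/2.4 = 29.17 years.
117/29.17 ≈ 4 doublings, so about 2^4 = 16×.

about 16 times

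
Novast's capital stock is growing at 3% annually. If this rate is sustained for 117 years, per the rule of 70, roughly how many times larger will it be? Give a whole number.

approximately 32 times

70/3 ≈ 23.33 years per doubling.
117 years fits 5 doublings: 2^5 = 32.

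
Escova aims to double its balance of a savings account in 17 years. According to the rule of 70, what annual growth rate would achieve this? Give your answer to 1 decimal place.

70 / 17 ≈ 4.12, so about 4.1% annually.

≈ 4.1% annually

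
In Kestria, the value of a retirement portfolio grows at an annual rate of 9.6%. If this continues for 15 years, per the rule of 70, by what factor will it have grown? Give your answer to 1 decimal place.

about 4.2 times

Doubling time ≈ 70/9.6 = 7.29 years.
15 years / 7.29 ≈ 2.06 doublings → factor 2^2.06 ≈ 4.2.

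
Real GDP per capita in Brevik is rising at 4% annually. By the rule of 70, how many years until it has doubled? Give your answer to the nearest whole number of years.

≈ 18 years

At 4%, doubling takes about 70/4 = 17.50 years.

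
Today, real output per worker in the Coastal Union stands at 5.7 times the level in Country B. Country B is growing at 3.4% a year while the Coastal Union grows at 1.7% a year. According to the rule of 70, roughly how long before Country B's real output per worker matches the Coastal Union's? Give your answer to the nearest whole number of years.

around 103 years

The growth-rate gap is 3.4% − 1.7% = 1.7 percentage points.
So the ratio between them halves every 70/1.7 ≈ 41.18 years.
A 5.7 times gap takes log₂(5.7) ≈ 2.51 halvings to close: 2.51 × 41.18 ≈ 103 years.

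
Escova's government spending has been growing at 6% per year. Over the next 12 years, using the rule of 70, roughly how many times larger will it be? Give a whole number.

At 6% one doubling takes ≈ 11.67 years; 12 years is 1 of them, so ×2.

around 2 times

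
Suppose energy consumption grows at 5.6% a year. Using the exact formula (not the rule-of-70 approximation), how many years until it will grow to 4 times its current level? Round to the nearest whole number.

25 years

t = ln(4) / ln(1 + 0.056) = 1.3863 / 0.054488 ≈ 25.44.
≈ 25 years.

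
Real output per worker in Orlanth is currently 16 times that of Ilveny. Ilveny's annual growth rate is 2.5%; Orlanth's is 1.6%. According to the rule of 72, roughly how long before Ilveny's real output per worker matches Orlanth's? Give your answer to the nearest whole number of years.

about 320 years

What matters is the difference: 0.9 pp.
Rule of 72 on the gap: the ratio halves every 72/0.9 ≈ 80.00 years.
A 16 times gap closes after 4 halvings: 4 × 80.00 ≈ 320 years.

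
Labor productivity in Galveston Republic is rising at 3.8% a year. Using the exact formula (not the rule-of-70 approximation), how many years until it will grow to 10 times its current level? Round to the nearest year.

62 years

t = ln(10) / ln(1 + 0.038) = 2.3026 / 0.037296 ≈ 61.74.
≈ 62 years.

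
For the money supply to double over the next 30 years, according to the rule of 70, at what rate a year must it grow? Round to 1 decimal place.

70 / 30 ≈ 2.33, so about 2.3% a year.

approximately 2.3% a year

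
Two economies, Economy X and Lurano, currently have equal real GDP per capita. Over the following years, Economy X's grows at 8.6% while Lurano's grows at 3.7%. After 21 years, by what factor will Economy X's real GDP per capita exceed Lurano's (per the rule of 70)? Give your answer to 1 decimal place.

Only the 4.9-point difference matters.
70/4.9 ≈ 14.29 years per doubling of the ratio; 21 years gives 1.47 doublings, so ≈ 2.8×.

around 2.8 times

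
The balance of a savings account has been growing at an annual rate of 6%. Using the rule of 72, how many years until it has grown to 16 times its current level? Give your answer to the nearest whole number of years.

One doubling takes 72/6 = 12.00 years.
16× is 4 doublings, so 4 × 12.00 ≈ 48 years.

≈ 48 years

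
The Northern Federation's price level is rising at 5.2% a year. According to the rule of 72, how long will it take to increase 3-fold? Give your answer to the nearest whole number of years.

Doubling time ≈ 72/5.2 = 13.85 years.
Reaching 3× takes log₂(3) ≈ 1.58 doublings.
1.58 × 13.85 ≈ 22 years.

roughly 22 years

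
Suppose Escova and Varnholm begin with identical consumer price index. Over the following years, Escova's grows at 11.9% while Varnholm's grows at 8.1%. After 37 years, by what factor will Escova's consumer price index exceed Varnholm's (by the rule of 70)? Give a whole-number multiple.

Escova pulls ahead at 3.8 pp per year, so the ratio doubles every 70/3.8 ≈ 18.42 years.
In 37 years that's 2.01 doublings: 2^2.01 ≈ 4.

approximately 4 times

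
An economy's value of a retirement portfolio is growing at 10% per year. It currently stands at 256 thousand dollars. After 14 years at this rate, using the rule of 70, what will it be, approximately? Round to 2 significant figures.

approximately 1000 thousand dollars

Doubling time ≈ 70/10 = 7.00 years.
14 years is 14/7.00 ≈ 2.00 doublings, a factor of 2^2.00 ≈ 4.00.
256 × 4.00 ≈ 1000 thousand dollars.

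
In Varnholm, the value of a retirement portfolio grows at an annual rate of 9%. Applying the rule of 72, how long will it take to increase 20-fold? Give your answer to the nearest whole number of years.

roughly 35 years

One doubling takes 72/9 = 8.00 years.
20× is log₂ 20 ≈ 4.32 doublings, so ≈ 4.32 × 8.00 = 35 years.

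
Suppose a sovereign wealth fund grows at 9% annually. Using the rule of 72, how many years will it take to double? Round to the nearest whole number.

At 9%, doubling takes about 72/9 = 8.00 years.

around 8 years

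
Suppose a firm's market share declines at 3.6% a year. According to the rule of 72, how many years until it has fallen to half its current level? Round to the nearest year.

roughly 20 years

Falling at 3.6%, it halves about every 72/3.6 = 20.00 years.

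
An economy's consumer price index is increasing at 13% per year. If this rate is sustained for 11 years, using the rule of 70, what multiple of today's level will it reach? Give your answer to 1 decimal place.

Doubles every ≈ 5.38 years (70/13).
11 years is 2.04 doublings; 2^2.04 ≈ 4.1×.

4.1 times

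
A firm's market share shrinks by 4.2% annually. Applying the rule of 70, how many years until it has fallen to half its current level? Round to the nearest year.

Falling at 4.2%, it halves about every 70/4.2 = 16.67 years.

approximately 17 years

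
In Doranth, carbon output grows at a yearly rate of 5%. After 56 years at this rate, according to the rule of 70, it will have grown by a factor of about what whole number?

16 times

Doubling time ≈ 70/5 = 14.00 years.
56/14.00 ≈ 4 doublings, so about 2^4 = 16×.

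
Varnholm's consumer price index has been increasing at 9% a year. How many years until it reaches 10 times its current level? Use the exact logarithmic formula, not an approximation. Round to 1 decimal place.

t = ln(10) / ln(1 + 0.09) = 2.3026 / 0.086178 ≈ 26.72.

26.7 years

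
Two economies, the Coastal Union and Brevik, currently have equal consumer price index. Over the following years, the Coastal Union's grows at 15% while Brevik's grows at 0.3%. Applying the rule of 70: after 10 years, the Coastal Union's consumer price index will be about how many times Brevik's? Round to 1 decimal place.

Only the 14.7-point difference matters.
70/14.7 ≈ 4.76 years per doubling of the ratio; 10 years gives 2.10 doublings, so ≈ 4.3×.

≈ 4.3 times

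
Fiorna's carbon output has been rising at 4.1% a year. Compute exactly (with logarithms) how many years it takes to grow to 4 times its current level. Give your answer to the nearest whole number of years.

t = ln(4) / ln(1 + 0.041) = 1.3863 / 0.040182 ≈ 34.50.
≈ 35 years.

35 years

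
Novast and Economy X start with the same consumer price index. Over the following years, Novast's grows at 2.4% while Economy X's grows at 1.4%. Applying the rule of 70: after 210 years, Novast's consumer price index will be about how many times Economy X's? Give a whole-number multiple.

Only the 1-point difference matters.
70/1 ≈ 70.00 years per doubling of the ratio; 210 years gives 3.00 doublings, so ≈ 8×.

≈ 8 times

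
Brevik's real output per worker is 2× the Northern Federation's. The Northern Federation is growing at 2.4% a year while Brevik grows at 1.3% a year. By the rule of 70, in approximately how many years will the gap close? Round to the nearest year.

around 64 years

The growth-rate gap is 2.4% − 1.3% = 1.1 percentage points.
So the ratio between them halves every 70/1.1 ≈ 63.64 years.
A 2× gap closes after 1 halving: 1 × 63.64 ≈ 64 years.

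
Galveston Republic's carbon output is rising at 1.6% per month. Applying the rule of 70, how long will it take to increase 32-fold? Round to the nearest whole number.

At 1.6% it doubles every 70/1.6 ≈ 43.75 months.
Getting to 32× needs 5 doublings: 5 × 43.75 ≈ 219 months.

around 219 months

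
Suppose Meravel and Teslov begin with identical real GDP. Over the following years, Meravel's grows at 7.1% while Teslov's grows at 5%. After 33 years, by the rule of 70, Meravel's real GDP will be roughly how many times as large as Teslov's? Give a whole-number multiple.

approximately 2 times

Only the 2.1-point difference matters.
70/2.1 ≈ 33.33 years per doubling of the ratio; 33 years gives 0.99 doublings, so ≈ 2×.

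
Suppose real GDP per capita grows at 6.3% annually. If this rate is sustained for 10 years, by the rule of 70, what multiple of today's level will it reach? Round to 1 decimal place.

Doubling time ≈ 70/6.3 = 11.11 years.
10 years / 11.11 ≈ 0.90 doublings → factor 2^0.90 ≈ 1.9.

about 1.9 times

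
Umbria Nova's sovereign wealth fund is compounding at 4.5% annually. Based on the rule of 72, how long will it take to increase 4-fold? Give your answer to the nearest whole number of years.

One doubling takes 72/4.5 = 16.00 years.
4 = 2^2, so 2 doublings → 32 years.

approximately 32 years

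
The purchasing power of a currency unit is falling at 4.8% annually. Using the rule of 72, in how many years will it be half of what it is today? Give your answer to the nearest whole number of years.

Falling at 4.8%, it halves about every 72/4.8 = 15.00 years.

15 years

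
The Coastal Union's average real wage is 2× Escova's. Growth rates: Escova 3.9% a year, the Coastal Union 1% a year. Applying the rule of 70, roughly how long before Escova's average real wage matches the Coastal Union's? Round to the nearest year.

≈ 24 years

What matters is the difference: 2.9 pp.
Rule of 70 on the gap: the ratio halves every 70/2.9 ≈ 24.14 years.
A 2× gap closes after 1 halving: 1 × 24.14 ≈ 24 years.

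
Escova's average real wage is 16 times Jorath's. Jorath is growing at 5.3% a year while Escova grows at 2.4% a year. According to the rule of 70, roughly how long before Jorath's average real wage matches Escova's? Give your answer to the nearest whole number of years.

97 years

What matters is the difference: 2.9 pp.
Rule of 70 on the gap: the ratio halves every 70/2.9 ≈ 24.14 years.
A 16 times gap closes after 4 halvings: 4 × 24.14 ≈ 97 years.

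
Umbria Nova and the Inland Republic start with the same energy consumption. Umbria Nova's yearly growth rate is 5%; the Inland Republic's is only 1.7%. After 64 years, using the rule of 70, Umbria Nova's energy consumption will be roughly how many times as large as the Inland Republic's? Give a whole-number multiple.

≈ 8 times

Rate gap = 5% − 1.7% = 3.3 points.
The ratio doubles every 70/3.3 ≈ 21.21 years.
64/21.21 ≈ 3.02 doublings → ratio ≈ 2^3.02 ≈ 8.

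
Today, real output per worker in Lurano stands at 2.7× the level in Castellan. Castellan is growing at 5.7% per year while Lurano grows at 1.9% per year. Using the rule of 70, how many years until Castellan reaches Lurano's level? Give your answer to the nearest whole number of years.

≈ 26 years

What matters is the difference: 3.8 pp.
Rule of 70 on the gap: the ratio halves every 70/3.8 ≈ 18.42 years.
A 2.7× gap takes log₂(2.7) ≈ 1.43 halvings to close: 1.43 × 18.42 ≈ 26 years.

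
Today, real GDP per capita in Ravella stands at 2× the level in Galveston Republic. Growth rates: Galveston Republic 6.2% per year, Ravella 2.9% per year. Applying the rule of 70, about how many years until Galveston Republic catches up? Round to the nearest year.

What matters is the difference: 3.3 pp.
Rule of 70 on the gap: the ratio halves every 70/3.3 ≈ 21.21 years.
A 2× gap closes after 1 halving: 1 × 21.21 ≈ 21 years.

21 years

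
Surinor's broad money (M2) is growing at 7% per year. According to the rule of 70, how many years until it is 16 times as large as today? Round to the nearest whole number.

roughly 40 years

At 7% it doubles every 70/7 ≈ 10.00 years.
16 = 2^4, so 4 doublings → 40 years.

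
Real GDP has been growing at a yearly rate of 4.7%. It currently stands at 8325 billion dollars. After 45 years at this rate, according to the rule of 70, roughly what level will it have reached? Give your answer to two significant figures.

Doubling time ≈ 70/4.7 = 14.89 years.
45 years is 45/14.89 ≈ 3.02 doublings, a factor of 2^3.02 ≈ 8.11.
8325 × 8.11 ≈ 68000 billion dollars.

approximately 68000 billion dollars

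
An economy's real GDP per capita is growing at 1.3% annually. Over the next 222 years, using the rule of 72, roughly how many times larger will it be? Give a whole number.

Doubling time ≈ 72/1.3 = 55.38 years.
222/55.38 ≈ 4 doublings, so about 2^4 = 16×.

around 16 times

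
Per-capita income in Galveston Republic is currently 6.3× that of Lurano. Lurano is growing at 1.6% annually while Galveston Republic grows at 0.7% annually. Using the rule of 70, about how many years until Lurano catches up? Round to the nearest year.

Lurano gains on Galveston Republic at 1.6% − 0.7% = 0.9 points a year.
At that relative rate the gap halves every 70/0.9 ≈ 77.78 years.
A 6.3× gap takes log₂(6.3) ≈ 2.66 halvings to close: 2.66 × 77.78 ≈ 207 years.

around 207 years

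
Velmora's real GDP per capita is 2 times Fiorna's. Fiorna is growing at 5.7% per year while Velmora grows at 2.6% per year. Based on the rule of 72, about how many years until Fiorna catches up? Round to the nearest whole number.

≈ 23 years

Fiorna gains on Velmora at 5.7% − 2.6% = 3.1 points a year.
At that relative rate the gap halves every 72/3.1 ≈ 23.23 years.
A 2 times gap closes after 1 halving: 1 × 23.23 ≈ 23 years.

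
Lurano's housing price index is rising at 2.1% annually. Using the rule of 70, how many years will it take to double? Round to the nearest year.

≈ 33 years

Doubling time ≈ 70 / 2.1 = 33.33 years.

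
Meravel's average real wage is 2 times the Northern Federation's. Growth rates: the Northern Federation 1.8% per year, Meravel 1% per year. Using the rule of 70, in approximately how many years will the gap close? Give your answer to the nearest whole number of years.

What matters is the difference: 0.8 pp.
Rule of 70 on the gap: the ratio halves every 70/0.8 ≈ 87.50 years.
A 2 times gap closes after 1 halving: 1 × 87.50 ≈ 88 years.

≈ 88 years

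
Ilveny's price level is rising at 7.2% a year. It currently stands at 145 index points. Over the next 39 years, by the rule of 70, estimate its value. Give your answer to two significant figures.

It doubles every 70/7.2 ≈ 9.72 years, so 39 years is 4.01 doublings.
2^4.01 ≈ 16.11; 145 × 16.11 ≈ 2300 index points.

roughly 2300 index points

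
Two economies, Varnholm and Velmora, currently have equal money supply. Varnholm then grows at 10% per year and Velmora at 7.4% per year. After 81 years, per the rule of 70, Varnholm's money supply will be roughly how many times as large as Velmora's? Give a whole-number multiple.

≈ 8 times

Only the 2.6-point difference matters.
70/2.6 ≈ 26.92 years per doubling of the ratio; 81 years gives 3.01 doublings, so ≈ 8×.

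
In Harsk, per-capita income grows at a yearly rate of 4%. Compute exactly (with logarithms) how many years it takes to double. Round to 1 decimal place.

t = ln(2) / ln(1 + 0.04) = 0.6931 / 0.039221 ≈ 17.67.

17.7 years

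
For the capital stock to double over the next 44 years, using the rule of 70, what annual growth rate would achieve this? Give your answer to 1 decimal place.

70 / 44 ≈ 1.59, so about 1.6% a year.

around 1.6%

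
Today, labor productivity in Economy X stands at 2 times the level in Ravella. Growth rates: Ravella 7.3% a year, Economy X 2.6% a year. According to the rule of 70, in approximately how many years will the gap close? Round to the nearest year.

The growth-rate gap is 7.3% − 2.6% = 4.7 percentage points.
So the ratio between them halves every 70/4.7 ≈ 14.89 years.
A 2 times gap closes after 1 halving: 1 × 14.89 ≈ 15 years.

≈ 15 years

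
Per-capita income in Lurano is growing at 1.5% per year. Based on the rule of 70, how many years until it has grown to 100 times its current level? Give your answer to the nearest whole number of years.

310 years

Doubling time ≈ 70/1.5 = 46.67 years.
100× is log₂ 100 ≈ 6.64 doublings, so ≈ 6.64 × 46.67 = 310 years.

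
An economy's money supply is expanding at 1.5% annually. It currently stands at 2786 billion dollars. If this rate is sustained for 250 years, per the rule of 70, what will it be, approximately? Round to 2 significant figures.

≈ 110000 billion dollars

Doubling time ≈ 70/1.5 = 46.67 years.
250 years is 250/46.67 ≈ 5.36 doublings, a factor of 2^5.36 ≈ 41.07.
2786 × 41.07 ≈ 110000 billion dollars.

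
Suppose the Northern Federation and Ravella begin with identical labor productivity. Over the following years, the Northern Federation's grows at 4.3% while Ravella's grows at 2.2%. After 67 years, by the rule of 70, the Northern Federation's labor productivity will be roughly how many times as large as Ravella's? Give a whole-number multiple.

Only the 2.1-point difference matters.
70/2.1 ≈ 33.33 years per doubling of the ratio; 67 years gives 2.01 doublings, so ≈ 4×.

about 4 times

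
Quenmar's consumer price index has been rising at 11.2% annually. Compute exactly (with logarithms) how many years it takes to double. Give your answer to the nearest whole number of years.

7 years

t = ln(2) / ln(1 + 0.112) = 0.6931 / 0.106160 ≈ 6.53.
≈ 7 years.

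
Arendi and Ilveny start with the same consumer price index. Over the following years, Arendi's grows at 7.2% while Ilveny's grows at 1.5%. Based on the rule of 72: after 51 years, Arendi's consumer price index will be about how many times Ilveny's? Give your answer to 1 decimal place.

Arendi pulls ahead at 5.7 pp per year, so the ratio doubles every 72/5.7 ≈ 12.63 years.
In 51 years that's 4.04 doublings: 2^4.04 ≈ 16.4.

around 16.4 times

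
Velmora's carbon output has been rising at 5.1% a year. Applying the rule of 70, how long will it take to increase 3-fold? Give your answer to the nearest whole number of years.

One doubling takes 70/5.1 = 13.73 years.
3× is log₂ 3 ≈ 1.58 doublings, so ≈ 1.58 × 13.73 = 22 years.

about 22 years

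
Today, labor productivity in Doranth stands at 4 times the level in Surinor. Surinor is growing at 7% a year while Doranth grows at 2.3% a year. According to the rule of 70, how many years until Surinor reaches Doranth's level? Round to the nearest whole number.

≈ 30 years

The growth-rate gap is 7% − 2.3% = 4.7 percentage points.
So the ratio between them halves every 70/4.7 ≈ 14.89 years.
A 4 times gap closes after 2 halvings: 2 × 14.89 ≈ 30 years.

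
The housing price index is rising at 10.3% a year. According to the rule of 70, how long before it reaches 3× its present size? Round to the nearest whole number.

Doubling time ≈ 70/10.3 = 6.80 years.
3× is log₂ 3 ≈ 1.58 doublings, so ≈ 1.58 × 6.80 = 11 years.

≈ 11 years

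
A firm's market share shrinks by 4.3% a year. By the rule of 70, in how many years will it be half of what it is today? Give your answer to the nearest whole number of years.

Falling at 4.3%, it halves about every 70/4.3 = 16.28 years.

roughly 16 years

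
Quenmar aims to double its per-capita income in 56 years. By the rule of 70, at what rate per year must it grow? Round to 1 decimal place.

70 / 56 ≈ 1.25, so about 1.3% per year.

approximately 1.3%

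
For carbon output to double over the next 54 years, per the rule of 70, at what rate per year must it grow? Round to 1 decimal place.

70 / 54 ≈ 1.30, so about 1.3% per year.

approximately 1.3% per year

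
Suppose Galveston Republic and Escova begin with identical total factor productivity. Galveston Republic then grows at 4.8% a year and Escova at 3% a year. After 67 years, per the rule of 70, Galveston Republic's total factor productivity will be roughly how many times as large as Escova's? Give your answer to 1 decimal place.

approximately 3.3 times

Only the 1.8-point difference matters.
70/1.8 ≈ 38.89 years per doubling of the ratio; 67 years gives 1.72 doublings, so ≈ 3.3×.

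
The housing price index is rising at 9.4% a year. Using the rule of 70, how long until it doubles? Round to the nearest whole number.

Doubling time ≈ 70 / 9.4 = 7.45 years.

≈ 7 years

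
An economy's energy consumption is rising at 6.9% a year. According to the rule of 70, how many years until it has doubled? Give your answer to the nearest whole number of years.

≈ 10 years

70/6.9 ≈ 10.14, so it doubles roughly every 10 years.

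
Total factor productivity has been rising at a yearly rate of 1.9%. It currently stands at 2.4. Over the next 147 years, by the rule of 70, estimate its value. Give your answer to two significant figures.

Doubling time ≈ 70/1.9 = 36.84 years.
147 years is 147/36.84 ≈ 3.99 doublings, a factor of 2^3.99 ≈ 15.89.
2.4 × 15.89 ≈ 38.

≈ 38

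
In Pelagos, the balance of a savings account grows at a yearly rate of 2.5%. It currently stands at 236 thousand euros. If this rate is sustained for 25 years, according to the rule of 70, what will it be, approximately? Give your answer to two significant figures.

Doubling time ≈ 70/2.5 = 28.00 years.
25 years is 25/28.00 ≈ 0.89 doublings, a factor of 2^0.89 ≈ 1.85.
236 × 1.85 ≈ 440 thousand euros.

about 440 thousand euros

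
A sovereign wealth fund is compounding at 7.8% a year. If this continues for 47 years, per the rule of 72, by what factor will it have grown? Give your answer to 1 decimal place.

Doubling time ≈ 72/7.8 = 9.23 years.
47 years / 9.23 ≈ 5.09 doublings → factor 2^5.09 ≈ 34.1.

≈ 34.1 times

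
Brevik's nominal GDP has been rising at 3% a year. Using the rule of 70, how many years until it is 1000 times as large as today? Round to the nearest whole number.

approximately 233 years

At 3% it doubles every 70/3 ≈ 23.33 years.
1000× is log₂ 1000 ≈ 9.97 doublings, so ≈ 9.97 × 23.33 = 233 years.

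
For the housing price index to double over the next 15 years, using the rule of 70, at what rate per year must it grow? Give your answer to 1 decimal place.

≈ 4.7% per year

70 / 15 ≈ 4.67, so about 4.7% per year.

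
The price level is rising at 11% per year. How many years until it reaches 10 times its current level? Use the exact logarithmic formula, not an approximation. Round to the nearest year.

22 years

t = ln(10) / ln(1 + 0.11) = 2.3026 / 0.104360 ≈ 22.06.
≈ 22 years.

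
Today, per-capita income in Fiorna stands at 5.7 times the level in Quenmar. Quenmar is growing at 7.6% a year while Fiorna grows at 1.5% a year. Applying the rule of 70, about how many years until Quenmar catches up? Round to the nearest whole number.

Quenmar gains on Fiorna at 7.6% − 1.5% = 6.1 points a year.
At that relative rate the gap halves every 70/6.1 ≈ 11.48 years.
A 5.7 times gap takes log₂(5.7) ≈ 2.51 halvings to close: 2.51 × 11.48 ≈ 29 years.

approximately 29 years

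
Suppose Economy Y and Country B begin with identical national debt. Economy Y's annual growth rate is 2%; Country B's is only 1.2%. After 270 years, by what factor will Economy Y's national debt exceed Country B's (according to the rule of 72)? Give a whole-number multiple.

about 8 times

Rate gap = 2% − 1.2% = 0.8 points.
The ratio doubles every 72/0.8 ≈ 90.00 years.
270/90.00 ≈ 3.00 doublings → ratio ≈ 2^3.00 ≈ 8.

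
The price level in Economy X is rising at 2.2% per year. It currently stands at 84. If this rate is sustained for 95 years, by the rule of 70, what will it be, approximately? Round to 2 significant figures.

about 670

It doubles every 70/2.2 ≈ 31.82 years, so 95 years is 2.99 doublings.
2^2.99 ≈ 7.94; 84 × 7.94 ≈ 670.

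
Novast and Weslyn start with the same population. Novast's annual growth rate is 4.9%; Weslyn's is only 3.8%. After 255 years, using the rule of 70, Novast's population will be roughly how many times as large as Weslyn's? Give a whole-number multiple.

about 16 times

Novast pulls ahead at 1.1 pp per year, so the ratio doubles every 70/1.1 ≈ 63.64 years.
In 255 years that's 4.01 doublings: 2^4.01 ≈ 16.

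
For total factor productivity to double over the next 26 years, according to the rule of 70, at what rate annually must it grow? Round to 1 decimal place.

70 / 26 ≈ 2.69, so about 2.7% annually.

about 2.7%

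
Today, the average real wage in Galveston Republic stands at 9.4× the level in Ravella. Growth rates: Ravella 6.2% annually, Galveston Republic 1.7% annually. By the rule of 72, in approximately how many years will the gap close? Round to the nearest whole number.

Ravella gains on Galveston Republic at 6.2% − 1.7% = 4.5 points a year.
At that relative rate the gap halves every 72/4.5 ≈ 16.00 years.
A 9.4× gap takes log₂(9.4) ≈ 3.23 halvings to close: 3.23 × 16.00 ≈ 52 years.

approximately 52 years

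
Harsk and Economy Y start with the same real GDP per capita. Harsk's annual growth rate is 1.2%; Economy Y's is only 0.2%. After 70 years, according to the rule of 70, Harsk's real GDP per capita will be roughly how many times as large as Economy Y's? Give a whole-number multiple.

around 2 times

Only the 1-point difference matters.
70/1 ≈ 70.00 years per doubling of the ratio; 70 years gives 1.00 doublings, so ≈ 2×.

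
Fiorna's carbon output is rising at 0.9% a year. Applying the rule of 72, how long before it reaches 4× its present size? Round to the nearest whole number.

around 160 years

One doubling takes 72/0.9 = 80.00 years.
4 = 2^2, so 2 doublings → 160 years.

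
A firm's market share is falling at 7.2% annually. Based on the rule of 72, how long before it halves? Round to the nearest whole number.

roughly 10 years

Falling at 7.2%, it halves about every 72/7.2 = 10.00 years.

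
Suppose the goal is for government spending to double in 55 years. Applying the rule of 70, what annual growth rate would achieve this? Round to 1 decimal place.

70 / 55 ≈ 1.27, so about 1.3% annually.

approximately 1.3%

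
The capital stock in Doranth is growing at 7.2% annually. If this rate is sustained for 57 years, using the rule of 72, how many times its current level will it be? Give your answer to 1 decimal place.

Doubles every ≈ 10.00 years (72/7.2).
57 years is 5.70 doublings; 2^5.70 ≈ 52.0×.

52.0 times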